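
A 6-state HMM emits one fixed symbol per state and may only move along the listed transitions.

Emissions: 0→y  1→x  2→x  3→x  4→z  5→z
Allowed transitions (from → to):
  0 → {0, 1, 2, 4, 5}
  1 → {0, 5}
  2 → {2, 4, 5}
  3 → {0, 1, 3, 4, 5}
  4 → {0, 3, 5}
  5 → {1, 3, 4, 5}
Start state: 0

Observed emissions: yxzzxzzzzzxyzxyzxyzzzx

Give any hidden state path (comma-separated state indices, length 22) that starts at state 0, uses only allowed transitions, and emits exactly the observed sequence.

0,2,5,5,1,5,5,4,5,5,1,0,5,3,0,5,1,0,5,4,5,1

  t0 'y' -> {0}, take 0 (start)
  t1 'x' -> {1,2,3}, take 2 (0->2 ok)
  t2 'z' -> {4,5}, take 5 (2->5 ok)
  t3 'z' -> {4,5}, take 5 (5->5 ok)
  t4 'x' -> {1,2,3}, take 1 (5->1 ok)
  t5 'z' -> {4,5}, take 5 (1->5 ok)
  t6 'z' -> {4,5}, take 5 (5->5 ok)
  t7 'z' -> {4,5}, take 4 (5->4 ok)
  t8 'z' -> {4,5}, take 5 (4->5 ok)
  t9 'z' -> {4,5}, take 5 (5->5 ok)
  t10 'x' -> {1,2,3}, take 1 (5->1 ok)
  t11 'y' -> {0}, take 0 (1->0 ok)
  t12 'z' -> {4,5}, take 5 (0->5 ok)
  t13 'x' -> {1,2,3}, take 3 (5->3 ok)
  t14 'y' -> {0}, take 0 (3->0 ok)
  t15 'z' -> {4,5}, take 5 (0->5 ok)
  t16 'x' -> {1,2,3}, take 1 (5->1 ok)
  t17 'y' -> {0}, take 0 (1->0 ok)
  t18 'z' -> {4,5}, take 5 (0->5 ok)
  t19 'z' -> {4,5}, take 4 (5->4 ok)
  t20 'z' -> {4,5}, take 5 (4->5 ok)
  t21 'x' -> {1,2,3}, take 1 (5->1 ok)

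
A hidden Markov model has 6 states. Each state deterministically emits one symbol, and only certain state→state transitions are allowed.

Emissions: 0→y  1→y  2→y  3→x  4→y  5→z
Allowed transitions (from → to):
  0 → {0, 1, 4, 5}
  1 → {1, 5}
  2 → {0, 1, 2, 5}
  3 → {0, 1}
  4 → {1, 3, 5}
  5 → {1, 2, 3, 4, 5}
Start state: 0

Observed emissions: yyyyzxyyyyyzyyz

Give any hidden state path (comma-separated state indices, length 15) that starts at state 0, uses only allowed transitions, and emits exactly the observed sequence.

0,0,0,4,5,3,1,1,1,1,1,5,1,1,5

  [0] y  {0,1,2,4}  => 0  start
  [1] y  {0,1,2,4}  => 0  0->0 ok
  [2] y  {0,1,2,4}  => 0  0->0 ok
  [3] y  {0,1,2,4}  => 4  0->4 ok
  [4] z  {5}  => 5  4->5 ok
  [5] x  {3}  => 3  5->3 ok
  [6] y  {0,1,2,4}  => 1  3->1 ok
  [7] y  {0,1,2,4}  => 1  1->1 ok
  [8] y  {0,1,2,4}  => 1  1->1 ok
  [9] y  {0,1,2,4}  => 1  1->1 ok
  [10] y  {0,1,2,4}  => 1  1->1 ok
  [11] z  {5}  => 5  1->5 ok
  [12] y  {0,1,2,4}  => 1  5->1 ok
  [13] y  {0,1,2,4}  => 1  1->1 ok
  [14] z  {5}  => 5  1->5 ok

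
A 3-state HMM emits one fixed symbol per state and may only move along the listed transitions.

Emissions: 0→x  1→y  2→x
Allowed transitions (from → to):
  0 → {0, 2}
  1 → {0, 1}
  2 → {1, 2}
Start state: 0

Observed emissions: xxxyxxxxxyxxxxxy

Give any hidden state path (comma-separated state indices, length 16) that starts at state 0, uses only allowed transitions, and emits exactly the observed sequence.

0,2,2,1,0,0,0,0,2,1,0,0,0,2,2,1

  t0 'x' -> {0,2}, take 0 (start)
  t1 'x' -> {0,2}, take 2 (0->2 ok)
  t2 'x' -> {0,2}, take 2 (2->2 ok)
  t3 'y' -> {1}, take 1 (2->1 ok)
  t4 'x' -> {0,2}, take 0 (1->0 ok)
  t5 'x' -> {0,2}, take 0 (0->0 ok)
  t6 'x' -> {0,2}, take 0 (0->0 ok)
  t7 'x' -> {0,2}, take 0 (0->0 ok)
  t8 'x' -> {0,2}, take 2 (0->2 ok)
  t9 'y' -> {1}, take 1 (2->1 ok)
  t10 'x' -> {0,2}, take 0 (1->0 ok)
  t11 'x' -> {0,2}, take 0 (0->0 ok)
  t12 'x' -> {0,2}, take 0 (0->0 ok)
  t13 'x' -> {0,2}, take 2 (0->2 ok)
  t14 'x' -> {0,2}, take 2 (2->2 ok)
  t15 'y' -> {1}, take 1 (2->1 ok)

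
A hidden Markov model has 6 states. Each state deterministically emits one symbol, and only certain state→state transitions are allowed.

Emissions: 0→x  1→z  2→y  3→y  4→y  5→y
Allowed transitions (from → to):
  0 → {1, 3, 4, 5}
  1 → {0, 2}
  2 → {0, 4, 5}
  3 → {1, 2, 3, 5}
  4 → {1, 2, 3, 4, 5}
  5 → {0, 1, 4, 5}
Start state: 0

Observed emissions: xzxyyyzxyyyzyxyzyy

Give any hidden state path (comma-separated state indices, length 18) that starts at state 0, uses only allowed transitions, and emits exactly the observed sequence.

0,1,0,3,2,5,1,0,4,2,4,1,2,0,4,1,2,5

  [0] x  {0}  => 0  start
  [1] z  {1}  => 1  0->1 ok
  [2] x  {0}  => 0  1->0 ok
  [3] y  {2,3,4,5}  => 3  0->3 ok
  [4] y  {2,3,4,5}  => 2  3->2 ok
  [5] y  {2,3,4,5}  => 5  2->5 ok
  [6] z  {1}  => 1  5->1 ok
  [7] x  {0}  => 0  1->0 ok
  [8] y  {2,3,4,5}  => 4  0->4 ok
  [9] y  {2,3,4,5}  => 2  4->2 ok
  [10] y  {2,3,4,5}  => 4  2->4 ok
  [11] z  {1}  => 1  4->1 ok
  [12] y  {2,3,4,5}  => 2  1->2 ok
  [13] x  {0}  => 0  2->0 ok
  [14] y  {2,3,4,5}  => 4  0->4 ok
  [15] z  {1}  => 1  4->1 ok
  [16] y  {2,3,4,5}  => 2  1->2 ok
  [17] y  {2,3,4,5}  => 5  2->5 ok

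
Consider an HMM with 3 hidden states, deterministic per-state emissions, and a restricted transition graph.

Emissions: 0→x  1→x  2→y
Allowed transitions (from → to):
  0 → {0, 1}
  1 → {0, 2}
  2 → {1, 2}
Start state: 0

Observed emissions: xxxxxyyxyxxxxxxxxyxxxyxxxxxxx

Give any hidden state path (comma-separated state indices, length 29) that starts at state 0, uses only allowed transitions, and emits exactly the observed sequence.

0,0,0,0,1,2,2,1,2,1,0,1,0,0,0,0,1,2,1,0,1,2,1,0,1,0,1,0,0

  0: obs=x cand={0,1} pick 0 [start]
  1: obs=x cand={0,1} pick 0 [0->0 ok]
  2: obs=x cand={0,1} pick 0 [0->0 ok]
  3: obs=x cand={0,1} pick 0 [0->0 ok]
  4: obs=x cand={0,1} pick 1 [0->1 ok]
  5: obs=y cand={2} pick 2 [1->2 ok]
  6: obs=y cand={2} pick 2 [2->2 ok]
  7: obs=x cand={0,1} pick 1 [2->1 ok]
  8: obs=y cand={2} pick 2 [1->2 ok]
  9: obs=x cand={0,1} pick 1 [2->1 ok]
  10: obs=x cand={0,1} pick 0 [1->0 ok]
  11: obs=x cand={0,1} pick 1 [0->1 ok]
  12: obs=x cand={0,1} pick 0 [1->0 ok]
  13: obs=x cand={0,1} pick 0 [0->0 ok]
  14: obs=x cand={0,1} pick 0 [0->0 ok]
  15: obs=x cand={0,1} pick 0 [0->0 ok]
  16: obs=x cand={0,1} pick 1 [0->1 ok]
  17: obs=y cand={2} pick 2 [1->2 ok]
  18: obs=x cand={0,1} pick 1 [2->1 ok]
  19: obs=x cand={0,1} pick 0 [1->0 ok]
  20: obs=x cand={0,1} pick 1 [0->1 ok]
  21: obs=y cand={2} pick 2 [1->2 ok]
  22: obs=x cand={0,1} pick 1 [2->1 ok]
  23: obs=x cand={0,1} pick 0 [1->0 ok]
  24: obs=x cand={0,1} pick 1 [0->1 ok]
  25: obs=x cand={0,1} pick 0 [1->0 ok]
  26: obs=x cand={0,1} pick 1 [0->1 ok]
  27: obs=x cand={0,1} pick 0 [1->0 ok]
  28: obs=x cand={0,1} pick 0 [0->0 ok]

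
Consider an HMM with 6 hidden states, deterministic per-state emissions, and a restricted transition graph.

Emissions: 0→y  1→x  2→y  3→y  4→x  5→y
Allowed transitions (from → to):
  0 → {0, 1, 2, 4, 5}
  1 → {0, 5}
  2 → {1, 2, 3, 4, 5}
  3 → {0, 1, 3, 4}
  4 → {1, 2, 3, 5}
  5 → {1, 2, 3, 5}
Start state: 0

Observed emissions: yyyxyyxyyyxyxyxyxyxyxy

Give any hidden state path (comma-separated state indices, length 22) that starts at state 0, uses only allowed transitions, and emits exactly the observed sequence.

0,0,2,1,5,3,1,5,5,3,4,2,4,2,1,0,1,0,4,2,1,5

  pos 0: y in {0,2,3,5}, choose 0; start
  pos 1: y in {0,2,3,5}, choose 0; 0->0 ok
  pos 2: y in {0,2,3,5}, choose 2; 0->2 ok
  pos 3: x in {1,4}, choose 1; 2->1 ok
  pos 4: y in {0,2,3,5}, choose 5; 1->5 ok
  pos 5: y in {0,2,3,5}, choose 3; 5->3 ok
  pos 6: x in {1,4}, choose 1; 3->1 ok
  pos 7: y in {0,2,3,5}, choose 5; 1->5 ok
  pos 8: y in {0,2,3,5}, choose 5; 5->5 ok
  pos 9: y in {0,2,3,5}, choose 3; 5->3 ok
  pos 10: x in {1,4}, choose 4; 3->4 ok
  pos 11: y in {0,2,3,5}, choose 2; 4->2 ok
  pos 12: x in {1,4}, choose 4; 2->4 ok
  pos 13: y in {0,2,3,5}, choose 2; 4->2 ok
  pos 14: x in {1,4}, choose 1; 2->1 ok
  pos 15: y in {0,2,3,5}, choose 0; 1->0 ok
  pos 16: x in {1,4}, choose 1; 0->1 ok
  pos 17: y in {0,2,3,5}, choose 0; 1->0 ok
  pos 18: x in {1,4}, choose 4; 0->4 ok
  pos 19: y in {0,2,3,5}, choose 2; 4->2 ok
  pos 20: x in {1,4}, choose 1; 2->1 ok
  pos 21: y in {0,2,3,5}, choose 5; 1->5 ok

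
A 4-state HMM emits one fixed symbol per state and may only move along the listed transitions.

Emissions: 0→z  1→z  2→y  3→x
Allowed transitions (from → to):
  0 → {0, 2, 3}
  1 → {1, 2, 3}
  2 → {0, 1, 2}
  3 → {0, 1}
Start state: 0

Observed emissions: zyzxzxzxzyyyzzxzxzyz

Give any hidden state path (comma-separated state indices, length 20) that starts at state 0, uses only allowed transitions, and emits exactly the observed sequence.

0,2,0,3,0,3,1,3,1,2,2,2,1,1,3,1,3,1,2,0

  0: obs=z cand={0,1} pick 0 [start]
  1: obs=y cand={2} pick 2 [0->2 ok]
  2: obs=z cand={0,1} pick 0 [2->0 ok]
  3: obs=x cand={3} pick 3 [0->3 ok]
  4: obs=z cand={0,1} pick 0 [3->0 ok]
  5: obs=x cand={3} pick 3 [0->3 ok]
  6: obs=z cand={0,1} pick 1 [3->1 ok]
  7: obs=x cand={3} pick 3 [1->3 ok]
  8: obs=z cand={0,1} pick 1 [3->1 ok]
  9: obs=y cand={2} pick 2 [1->2 ok]
  10: obs=y cand={2} pick 2 [2->2 ok]
  11: obs=y cand={2} pick 2 [2->2 ok]
  12: obs=z cand={0,1} pick 1 [2->1 ok]
  13: obs=z cand={0,1} pick 1 [1->1 ok]
  14: obs=x cand={3} pick 3 [1->3 ok]
  15: obs=z cand={0,1} pick 1 [3->1 ok]
  16: obs=x cand={3} pick 3 [1->3 ok]
  17: obs=z cand={0,1} pick 1 [3->1 ok]
  18: obs=y cand={2} pick 2 [1->2 ok]
  19: obs=z cand={0,1} pick 0 [2->0 ok]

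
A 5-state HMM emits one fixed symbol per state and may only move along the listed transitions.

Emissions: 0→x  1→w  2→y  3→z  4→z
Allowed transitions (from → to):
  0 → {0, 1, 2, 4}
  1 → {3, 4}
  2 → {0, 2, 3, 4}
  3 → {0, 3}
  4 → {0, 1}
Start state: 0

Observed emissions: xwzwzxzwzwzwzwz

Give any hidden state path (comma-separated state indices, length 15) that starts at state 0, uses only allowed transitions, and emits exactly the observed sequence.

0,1,4,1,3,0,4,1,4,1,4,1,4,1,3

  0: obs=x cand={0} pick 0 [start]
  1: obs=w cand={1} pick 1 [0->1 ok]
  2: obs=z cand={3,4} pick 4 [1->4 ok]
  3: obs=w cand={1} pick 1 [4->1 ok]
  4: obs=z cand={3,4} pick 3 [1->3 ok]
  5: obs=x cand={0} pick 0 [3->0 ok]
  6: obs=z cand={3,4} pick 4 [0->4 ok]
  7: obs=w cand={1} pick 1 [4->1 ok]
  8: obs=z cand={3,4} pick 4 [1->4 ok]
  9: obs=w cand={1} pick 1 [4->1 ok]
  10: obs=z cand={3,4} pick 4 [1->4 ok]
  11: obs=w cand={1} pick 1 [4->1 ok]
  12: obs=z cand={3,4} pick 4 [1->4 ok]
  13: obs=w cand={1} pick 1 [4->1 ok]
  14: obs=z cand={3,4} pick 3 [1->3 ok]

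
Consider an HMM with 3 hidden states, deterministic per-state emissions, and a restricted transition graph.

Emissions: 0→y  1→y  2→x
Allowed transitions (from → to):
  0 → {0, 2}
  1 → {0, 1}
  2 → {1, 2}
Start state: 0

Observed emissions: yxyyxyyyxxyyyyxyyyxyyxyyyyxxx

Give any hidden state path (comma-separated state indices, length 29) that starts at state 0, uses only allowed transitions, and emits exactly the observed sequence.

0,2,1,0,2,1,0,0,2,2,1,1,0,0,2,1,1,0,2,1,0,2,1,1,0,0,2,2,2

  pos 0: y in {0,1}, choose 0; start
  pos 1: x in {2}, choose 2; 0->2 ok
  pos 2: y in {0,1}, choose 1; 2->1 ok
  pos 3: y in {0,1}, choose 0; 1->0 ok
  pos 4: x in {2}, choose 2; 0->2 ok
  pos 5: y in {0,1}, choose 1; 2->1 ok
  pos 6: y in {0,1}, choose 0; 1->0 ok
  pos 7: y in {0,1}, choose 0; 0->0 ok
  pos 8: x in {2}, choose 2; 0->2 ok
  pos 9: x in {2}, choose 2; 2->2 ok
  pos 10: y in {0,1}, choose 1; 2->1 ok
  pos 11: y in {0,1}, choose 1; 1->1 ok
  pos 12: y in {0,1}, choose 0; 1->0 ok
  pos 13: y in {0,1}, choose 0; 0->0 ok
  pos 14: x in {2}, choose 2; 0->2 ok
  pos 15: y in {0,1}, choose 1; 2->1 ok
  pos 16: y in {0,1}, choose 1; 1->1 ok
  pos 17: y in {0,1}, choose 0; 1->0 ok
  pos 18: x in {2}, choose 2; 0->2 ok
  pos 19: y in {0,1}, choose 1; 2->1 ok
  pos 20: y in {0,1}, choose 0; 1->0 ok
  pos 21: x in {2}, choose 2; 0->2 ok
  pos 22: y in {0,1}, choose 1; 2->1 ok
  pos 23: y in {0,1}, choose 1; 1->1 ok
  pos 24: y in {0,1}, choose 0; 1->0 ok
  pos 25: y in {0,1}, choose 0; 0->0 ok
  pos 26: x in {2}, choose 2; 0->2 ok
  pos 27: x in {2}, choose 2; 2->2 ok
  pos 28: x in {2}, choose 2; 2->2 ok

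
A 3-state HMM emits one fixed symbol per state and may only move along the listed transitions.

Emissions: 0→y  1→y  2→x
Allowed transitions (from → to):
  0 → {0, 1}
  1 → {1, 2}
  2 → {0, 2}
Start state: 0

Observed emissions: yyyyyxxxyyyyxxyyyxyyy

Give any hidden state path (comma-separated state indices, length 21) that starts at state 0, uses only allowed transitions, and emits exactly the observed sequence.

  pos 0: y in {0,1}, choose 0; start
  pos 1: y in {0,1}, choose 0; 0->0 ok
  pos 2: y in {0,1}, choose 0; 0->0 ok
  pos 3: y in {0,1}, choose 0; 0->0 ok
  pos 4: y in {0,1}, choose 1; 0->1 ok
  pos 5: x in {2}, choose 2; 1->2 ok
  pos 6: x in {2}, choose 2; 2->2 ok
  pos 7: x in {2}, choose 2; 2->2 ok
  pos 8: y in {0,1}, choose 0; 2->0 ok
  pos 9: y in {0,1}, choose 0; 0->0 ok
  pos 10: y in {0,1}, choose 1; 0->1 ok
  pos 11: y in {0,1}, choose 1; 1->1 ok
  pos 12: x in {2}, choose 2; 1->2 ok
  pos 13: x in {2}, choose 2; 2->2 ok
  pos 14: y in {0,1}, choose 0; 2->0 ok
  pos 15: y in {0,1}, choose 1; 0->1 ok
  pos 16: y in {0,1}, choose 1; 1->1 ok
  pos 17: x in {2}, choose 2; 1->2 ok
  pos 18: y in {0,1}, choose 0; 2->0 ok
  pos 19: y in {0,1}, choose 0; 0->0 ok
  pos 20: y in {0,1}, choose 1; 0->1 ok

0,0,0,0,1,2,2,2,0,0,1,1,2,2,0,1,1,2,0,0,1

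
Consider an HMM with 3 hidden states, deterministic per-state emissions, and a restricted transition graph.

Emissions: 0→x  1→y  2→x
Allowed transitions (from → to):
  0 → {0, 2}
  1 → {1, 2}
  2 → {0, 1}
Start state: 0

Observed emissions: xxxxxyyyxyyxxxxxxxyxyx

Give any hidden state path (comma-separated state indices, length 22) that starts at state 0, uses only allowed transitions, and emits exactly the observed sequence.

  pos 0: x in {0,2}, choose 0; start
  pos 1: x in {0,2}, choose 2; 0->2 ok
  pos 2: x in {0,2}, choose 0; 2->0 ok
  pos 3: x in {0,2}, choose 0; 0->0 ok
  pos 4: x in {0,2}, choose 2; 0->2 ok
  pos 5: y in {1}, choose 1; 2->1 ok
  pos 6: y in {1}, choose 1; 1->1 ok
  pos 7: y in {1}, choose 1; 1->1 ok
  pos 8: x in {0,2}, choose 2; 1->2 ok
  pos 9: y in {1}, choose 1; 2->1 ok
  pos 10: y in {1}, choose 1; 1->1 ok
  pos 11: x in {0,2}, choose 2; 1->2 ok
  pos 12: x in {0,2}, choose 0; 2->0 ok
  pos 13: x in {0,2}, choose 0; 0->0 ok
  pos 14: x in {0,2}, choose 0; 0->0 ok
  pos 15: x in {0,2}, choose 2; 0->2 ok
  pos 16: x in {0,2}, choose 0; 2->0 ok
  pos 17: x in {0,2}, choose 2; 0->2 ok
  pos 18: y in {1}, choose 1; 2->1 ok
  pos 19: x in {0,2}, choose 2; 1->2 ok
  pos 20: y in {1}, choose 1; 2->1 ok
  pos 21: x in {0,2}, choose 2; 1->2 ok

0,2,0,0,2,1,1,1,2,1,1,2,0,0,0,2,0,2,1,2,1,2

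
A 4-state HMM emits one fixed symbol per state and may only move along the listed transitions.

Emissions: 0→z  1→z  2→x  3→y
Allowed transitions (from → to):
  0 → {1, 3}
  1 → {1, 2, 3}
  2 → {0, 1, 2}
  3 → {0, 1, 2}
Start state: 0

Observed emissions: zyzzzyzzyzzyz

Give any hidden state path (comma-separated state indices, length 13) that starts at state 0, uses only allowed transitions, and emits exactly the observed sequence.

  pos 0: z in {0,1}, choose 0; start
  pos 1: y in {3}, choose 3; 0->3 ok
  pos 2: z in {0,1}, choose 1; 3->1 ok
  pos 3: z in {0,1}, choose 1; 1->1 ok
  pos 4: z in {0,1}, choose 1; 1->1 ok
  pos 5: y in {3}, choose 3; 1->3 ok
  pos 6: z in {0,1}, choose 0; 3->0 ok
  pos 7: z in {0,1}, choose 1; 0->1 ok
  pos 8: y in {3}, choose 3; 1->3 ok
  pos 9: z in {0,1}, choose 0; 3->0 ok
  pos 10: z in {0,1}, choose 1; 0->1 ok
  pos 11: y in {3}, choose 3; 1->3 ok
  pos 12: z in {0,1}, choose 0; 3->0 ok

0,3,1,1,1,3,0,1,3,0,1,3,0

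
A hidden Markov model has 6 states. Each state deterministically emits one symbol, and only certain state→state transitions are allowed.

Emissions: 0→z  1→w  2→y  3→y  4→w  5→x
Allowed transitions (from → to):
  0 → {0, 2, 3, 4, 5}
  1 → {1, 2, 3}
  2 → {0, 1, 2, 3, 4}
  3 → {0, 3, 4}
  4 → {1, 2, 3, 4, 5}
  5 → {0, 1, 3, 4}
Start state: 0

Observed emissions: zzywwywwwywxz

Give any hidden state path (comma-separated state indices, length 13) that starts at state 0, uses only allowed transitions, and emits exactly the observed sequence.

  0: obs=z cand={0} pick 0 [start]
  1: obs=z cand={0} pick 0 [0->0 ok]
  2: obs=y cand={2,3} pick 2 [0->2 ok]
  3: obs=w cand={1,4} pick 4 [2->4 ok]
  4: obs=w cand={1,4} pick 4 [4->4 ok]
  5: obs=y cand={2,3} pick 2 [4->2 ok]
  6: obs=w cand={1,4} pick 1 [2->1 ok]
  7: obs=w cand={1,4} pick 1 [1->1 ok]
  8: obs=w cand={1,4} pick 1 [1->1 ok]
  9: obs=y cand={2,3} pick 2 [1->2 ok]
  10: obs=w cand={1,4} pick 4 [2->4 ok]
  11: obs=x cand={5} pick 5 [4->5 ok]
  12: obs=z cand={0} pick 0 [5->0 ok]

0,0,2,4,4,2,1,1,1,2,4,5,0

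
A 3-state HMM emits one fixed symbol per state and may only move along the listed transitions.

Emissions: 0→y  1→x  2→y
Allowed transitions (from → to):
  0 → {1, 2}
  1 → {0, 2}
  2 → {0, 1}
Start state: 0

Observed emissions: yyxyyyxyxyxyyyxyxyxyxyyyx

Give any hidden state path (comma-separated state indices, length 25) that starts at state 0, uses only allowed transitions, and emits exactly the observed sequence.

0,2,1,0,2,0,1,2,1,0,1,2,0,2,1,0,1,0,1,0,1,2,0,2,1

  pos 0: y in {0,2}, choose 0; start
  pos 1: y in {0,2}, choose 2; 0->2 ok
  pos 2: x in {1}, choose 1; 2->1 ok
  pos 3: y in {0,2}, choose 0; 1->0 ok
  pos 4: y in {0,2}, choose 2; 0->2 ok
  pos 5: y in {0,2}, choose 0; 2->0 ok
  pos 6: x in {1}, choose 1; 0->1 ok
  pos 7: y in {0,2}, choose 2; 1->2 ok
  pos 8: x in {1}, choose 1; 2->1 ok
  pos 9: y in {0,2}, choose 0; 1->0 ok
  pos 10: x in {1}, choose 1; 0->1 ok
  pos 11: y in {0,2}, choose 2; 1->2 ok
  pos 12: y in {0,2}, choose 0; 2->0 ok
  pos 13: y in {0,2}, choose 2; 0->2 ok
  pos 14: x in {1}, choose 1; 2->1 ok
  pos 15: y in {0,2}, choose 0; 1->0 ok
  pos 16: x in {1}, choose 1; 0->1 ok
  pos 17: y in {0,2}, choose 0; 1->0 ok
  pos 18: x in {1}, choose 1; 0->1 ok
  pos 19: y in {0,2}, choose 0; 1->0 ok
  pos 20: x in {1}, choose 1; 0->1 ok
  pos 21: y in {0,2}, choose 2; 1->2 ok
  pos 22: y in {0,2}, choose 0; 2->0 ok
  pos 23: y in {0,2}, choose 2; 0->2 ok
  pos 24: x in {1}, choose 1; 2->1 ok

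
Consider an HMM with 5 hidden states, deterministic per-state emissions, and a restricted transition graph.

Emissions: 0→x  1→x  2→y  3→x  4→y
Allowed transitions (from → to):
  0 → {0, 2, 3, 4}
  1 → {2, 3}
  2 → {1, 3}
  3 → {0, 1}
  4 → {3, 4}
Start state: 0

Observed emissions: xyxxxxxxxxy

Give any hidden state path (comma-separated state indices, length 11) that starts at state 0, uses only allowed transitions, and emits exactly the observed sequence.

  [0] x  {0,1,3}  => 0  start
  [1] y  {2,4}  => 4  0->4 ok
  [2] x  {0,1,3}  => 3  4->3 ok
  [3] x  {0,1,3}  => 1  3->1 ok
  [4] x  {0,1,3}  => 3  1->3 ok
  [5] x  {0,1,3}  => 0  3->0 ok
  [6] x  {0,1,3}  => 3  0->3 ok
  [7] x  {0,1,3}  => 0  3->0 ok
  [8] x  {0,1,3}  => 3  0->3 ok
  [9] x  {0,1,3}  => 0  3->0 ok
  [10] y  {2,4}  => 2  0->2 ok

0,4,3,1,3,0,3,0,3,0,2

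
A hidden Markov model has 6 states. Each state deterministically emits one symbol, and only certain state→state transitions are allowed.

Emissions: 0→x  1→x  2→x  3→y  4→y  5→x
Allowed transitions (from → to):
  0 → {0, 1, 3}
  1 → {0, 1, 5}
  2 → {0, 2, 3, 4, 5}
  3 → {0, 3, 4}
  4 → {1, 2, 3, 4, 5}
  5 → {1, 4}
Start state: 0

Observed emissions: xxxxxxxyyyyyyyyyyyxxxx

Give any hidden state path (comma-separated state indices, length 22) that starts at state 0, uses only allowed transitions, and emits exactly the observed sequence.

  t0 'x' -> {0,1,2,5}, take 0 (start)
  t1 'x' -> {0,1,2,5}, take 1 (0->1 ok)
  t2 'x' -> {0,1,2,5}, take 0 (1->0 ok)
  t3 'x' -> {0,1,2,5}, take 1 (0->1 ok)
  t4 'x' -> {0,1,2,5}, take 1 (1->1 ok)
  t5 'x' -> {0,1,2,5}, take 1 (1->1 ok)
  t6 'x' -> {0,1,2,5}, take 0 (1->0 ok)
  t7 'y' -> {3,4}, take 3 (0->3 ok)
  t8 'y' -> {3,4}, take 3 (3->3 ok)
  t9 'y' -> {3,4}, take 4 (3->4 ok)
  t10 'y' -> {3,4}, take 4 (4->4 ok)
  t11 'y' -> {3,4}, take 3 (4->3 ok)
  t12 'y' -> {3,4}, take 3 (3->3 ok)
  t13 'y' -> {3,4}, take 4 (3->4 ok)
  t14 'y' -> {3,4}, take 4 (4->4 ok)
  t15 'y' -> {3,4}, take 3 (4->3 ok)
  t16 'y' -> {3,4}, take 4 (3->4 ok)
  t17 'y' -> {3,4}, take 4 (4->4 ok)
  t18 'x' -> {0,1,2,5}, take 1 (4->1 ok)
  t19 'x' -> {0,1,2,5}, take 0 (1->0 ok)
  t20 'x' -> {0,1,2,5}, take 0 (0->0 ok)
  t21 'x' -> {0,1,2,5}, take 1 (0->1 ok)

0,1,0,1,1,1,0,3,3,4,4,3,3,4,4,3,4,4,1,0,0,1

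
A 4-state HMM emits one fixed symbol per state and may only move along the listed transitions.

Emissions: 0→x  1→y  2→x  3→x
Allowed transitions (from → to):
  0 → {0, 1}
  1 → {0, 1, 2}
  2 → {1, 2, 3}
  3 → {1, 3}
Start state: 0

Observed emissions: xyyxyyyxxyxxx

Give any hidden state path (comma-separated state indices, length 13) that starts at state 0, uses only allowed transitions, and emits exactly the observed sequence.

0,1,1,0,1,1,1,2,3,1,0,0,0

  [0] x  {0,2,3}  => 0  start
  [1] y  {1}  => 1  0->1 ok
  [2] y  {1}  => 1  1->1 ok
  [3] x  {0,2,3}  => 0  1->0 ok
  [4] y  {1}  => 1  0->1 ok
  [5] y  {1}  => 1  1->1 ok
  [6] y  {1}  => 1  1->1 ok
  [7] x  {0,2,3}  => 2  1->2 ok
  [8] x  {0,2,3}  => 3  2->3 ok
  [9] y  {1}  => 1  3->1 ok
  [10] x  {0,2,3}  => 0  1->0 ok
  [11] x  {0,2,3}  => 0  0->0 ok
  [12] x  {0,2,3}  => 0  0->0 ok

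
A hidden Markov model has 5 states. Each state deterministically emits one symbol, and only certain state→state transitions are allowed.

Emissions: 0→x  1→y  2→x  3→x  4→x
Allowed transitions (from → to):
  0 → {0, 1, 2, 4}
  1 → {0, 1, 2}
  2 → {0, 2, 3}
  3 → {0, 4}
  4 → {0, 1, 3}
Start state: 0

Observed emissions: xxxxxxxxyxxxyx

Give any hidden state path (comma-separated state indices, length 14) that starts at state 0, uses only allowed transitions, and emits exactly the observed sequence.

  t0 'x' -> {0,2,3,4}, take 0 (start)
  t1 'x' -> {0,2,3,4}, take 0 (0->0 ok)
  t2 'x' -> {0,2,3,4}, take 0 (0->0 ok)
  t3 'x' -> {0,2,3,4}, take 4 (0->4 ok)
  t4 'x' -> {0,2,3,4}, take 3 (4->3 ok)
  t5 'x' -> {0,2,3,4}, take 4 (3->4 ok)
  t6 'x' -> {0,2,3,4}, take 3 (4->3 ok)
  t7 'x' -> {0,2,3,4}, take 0 (3->0 ok)
  t8 'y' -> {1}, take 1 (0->1 ok)
  t9 'x' -> {0,2,3,4}, take 0 (1->0 ok)
  t10 'x' -> {0,2,3,4}, take 4 (0->4 ok)
  t11 'x' -> {0,2,3,4}, take 0 (4->0 ok)
  t12 'y' -> {1}, take 1 (0->1 ok)
  t13 'x' -> {0,2,3,4}, take 2 (1->2 ok)

0,0,0,4,3,4,3,0,1,0,4,0,1,2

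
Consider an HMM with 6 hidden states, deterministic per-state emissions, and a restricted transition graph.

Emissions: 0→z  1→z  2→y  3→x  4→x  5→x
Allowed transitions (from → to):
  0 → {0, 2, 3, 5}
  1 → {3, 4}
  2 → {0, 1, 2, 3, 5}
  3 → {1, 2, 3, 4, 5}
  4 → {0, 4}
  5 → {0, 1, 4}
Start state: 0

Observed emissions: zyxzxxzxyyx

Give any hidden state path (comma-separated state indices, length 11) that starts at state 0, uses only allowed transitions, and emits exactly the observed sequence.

  t0 'z' -> {0,1}, take 0 (start)
  t1 'y' -> {2}, take 2 (0->2 ok)
  t2 'x' -> {3,4,5}, take 5 (2->5 ok)
  t3 'z' -> {0,1}, take 1 (5->1 ok)
  t4 'x' -> {3,4,5}, take 3 (1->3 ok)
  t5 'x' -> {3,4,5}, take 5 (3->5 ok)
  t6 'z' -> {0,1}, take 1 (5->1 ok)
  t7 'x' -> {3,4,5}, take 3 (1->3 ok)
  t8 'y' -> {2}, take 2 (3->2 ok)
  t9 'y' -> {2}, take 2 (2->2 ok)
  t10 'x' -> {3,4,5}, take 5 (2->5 ok)

0,2,5,1,3,5,1,3,2,2,5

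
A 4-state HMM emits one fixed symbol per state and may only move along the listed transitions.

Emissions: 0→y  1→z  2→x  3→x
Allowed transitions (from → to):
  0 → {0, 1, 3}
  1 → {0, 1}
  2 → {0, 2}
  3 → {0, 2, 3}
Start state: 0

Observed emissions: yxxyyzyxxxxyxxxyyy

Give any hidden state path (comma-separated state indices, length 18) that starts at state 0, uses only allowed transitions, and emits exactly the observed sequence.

  0: obs=y cand={0} pick 0 [start]
  1: obs=x cand={2,3} pick 3 [0->3 ok]
  2: obs=x cand={2,3} pick 2 [3->2 ok]
  3: obs=y cand={0} pick 0 [2->0 ok]
  4: obs=y cand={0} pick 0 [0->0 ok]
  5: obs=z cand={1} pick 1 [0->1 ok]
  6: obs=y cand={0} pick 0 [1->0 ok]
  7: obs=x cand={2,3} pick 3 [0->3 ok]
  8: obs=x cand={2,3} pick 3 [3->3 ok]
  9: obs=x cand={2,3} pick 3 [3->3 ok]
  10: obs=x cand={2,3} pick 2 [3->2 ok]
  11: obs=y cand={0} pick 0 [2->0 ok]
  12: obs=x cand={2,3} pick 3 [0->3 ok]
  13: obs=x cand={2,3} pick 3 [3->3 ok]
  14: obs=x cand={2,3} pick 2 [3->2 ok]
  15: obs=y cand={0} pick 0 [2->0 ok]
  16: obs=y cand={0} pick 0 [0->0 ok]
  17: obs=y cand={0} pick 0 [0->0 ok]

0,3,2,0,0,1,0,3,3,3,2,0,3,3,2,0,0,0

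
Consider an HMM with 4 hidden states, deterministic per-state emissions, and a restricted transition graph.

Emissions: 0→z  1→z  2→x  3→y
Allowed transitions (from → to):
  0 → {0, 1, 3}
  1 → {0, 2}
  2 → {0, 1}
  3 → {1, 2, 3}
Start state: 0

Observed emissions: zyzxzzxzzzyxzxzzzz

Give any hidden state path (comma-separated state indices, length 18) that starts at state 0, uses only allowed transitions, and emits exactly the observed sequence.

0,3,1,2,0,1,2,0,0,0,3,2,1,2,1,0,0,1

  t0 'z' -> {0,1}, take 0 (start)
  t1 'y' -> {3}, take 3 (0->3 ok)
  t2 'z' -> {0,1}, take 1 (3->1 ok)
  t3 'x' -> {2}, take 2 (1->2 ok)
  t4 'z' -> {0,1}, take 0 (2->0 ok)
  t5 'z' -> {0,1}, take 1 (0->1 ok)
  t6 'x' -> {2}, take 2 (1->2 ok)
  t7 'z' -> {0,1}, take 0 (2->0 ok)
  t8 'z' -> {0,1}, take 0 (0->0 ok)
  t9 'z' -> {0,1}, take 0 (0->0 ok)
  t10 'y' -> {3}, take 3 (0->3 ok)
  t11 'x' -> {2}, take 2 (3->2 ok)
  t12 'z' -> {0,1}, take 1 (2->1 ok)
  t13 'x' -> {2}, take 2 (1->2 ok)
  t14 'z' -> {0,1}, take 1 (2->1 ok)
  t15 'z' -> {0,1}, take 0 (1->0 ok)
  t16 'z' -> {0,1}, take 0 (0->0 ok)
  t17 'z' -> {0,1}, take 1 (0->1 ok)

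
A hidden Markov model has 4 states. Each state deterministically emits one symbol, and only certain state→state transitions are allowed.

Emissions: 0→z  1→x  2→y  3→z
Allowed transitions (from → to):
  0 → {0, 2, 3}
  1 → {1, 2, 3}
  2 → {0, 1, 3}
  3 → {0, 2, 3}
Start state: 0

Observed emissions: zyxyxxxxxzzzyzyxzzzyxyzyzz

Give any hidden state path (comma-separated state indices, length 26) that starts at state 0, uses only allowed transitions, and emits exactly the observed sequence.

  0: obs=z cand={0,3} pick 0 [start]
  1: obs=y cand={2} pick 2 [0->2 ok]
  2: obs=x cand={1} pick 1 [2->1 ok]
  3: obs=y cand={2} pick 2 [1->2 ok]
  4: obs=x cand={1} pick 1 [2->1 ok]
  5: obs=x cand={1} pick 1 [1->1 ok]
  6: obs=x cand={1} pick 1 [1->1 ok]
  7: obs=x cand={1} pick 1 [1->1 ok]
  8: obs=x cand={1} pick 1 [1->1 ok]
  9: obs=z cand={0,3} pick 3 [1->3 ok]
  10: obs=z cand={0,3} pick 3 [3->3 ok]
  11: obs=z cand={0,3} pick 0 [3->0 ok]
  12: obs=y cand={2} pick 2 [0->2 ok]
  13: obs=z cand={0,3} pick 0 [2->0 ok]
  14: obs=y cand={2} pick 2 [0->2 ok]
  15: obs=x cand={1} pick 1 [2->1 ok]
  16: obs=z cand={0,3} pick 3 [1->3 ok]
  17: obs=z cand={0,3} pick 0 [3->0 ok]
  18: obs=z cand={0,3} pick 0 [0->0 ok]
  19: obs=y cand={2} pick 2 [0->2 ok]
  20: obs=x cand={1} pick 1 [2->1 ok]
  21: obs=y cand={2} pick 2 [1->2 ok]
  22: obs=z cand={0,3} pick 0 [2->0 ok]
  23: obs=y cand={2} pick 2 [0->2 ok]
  24: obs=z cand={0,3} pick 0 [2->0 ok]
  25: obs=z cand={0,3} pick 0 [0->0 ok]

0,2,1,2,1,1,1,1,1,3,3,0,2,0,2,1,3,0,0,2,1,2,0,2,0,0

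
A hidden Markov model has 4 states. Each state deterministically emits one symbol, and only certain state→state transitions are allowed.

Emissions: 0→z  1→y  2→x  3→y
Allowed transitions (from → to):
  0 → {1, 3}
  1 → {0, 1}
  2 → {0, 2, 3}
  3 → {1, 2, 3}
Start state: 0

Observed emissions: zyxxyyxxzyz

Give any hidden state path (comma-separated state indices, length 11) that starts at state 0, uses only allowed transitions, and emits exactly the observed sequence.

0,3,2,2,3,3,2,2,0,1,0

  pos 0: z in {0}, choose 0; start
  pos 1: y in {1,3}, choose 3; 0->3 ok
  pos 2: x in {2}, choose 2; 3->2 ok
  pos 3: x in {2}, choose 2; 2->2 ok
  pos 4: y in {1,3}, choose 3; 2->3 ok
  pos 5: y in {1,3}, choose 3; 3->3 ok
  pos 6: x in {2}, choose 2; 3->2 ok
  pos 7: x in {2}, choose 2; 2->2 ok
  pos 8: z in {0}, choose 0; 2->0 ok
  pos 9: y in {1,3}, choose 1; 0->1 ok
  pos 10: z in {0}, choose 0; 1->0 ok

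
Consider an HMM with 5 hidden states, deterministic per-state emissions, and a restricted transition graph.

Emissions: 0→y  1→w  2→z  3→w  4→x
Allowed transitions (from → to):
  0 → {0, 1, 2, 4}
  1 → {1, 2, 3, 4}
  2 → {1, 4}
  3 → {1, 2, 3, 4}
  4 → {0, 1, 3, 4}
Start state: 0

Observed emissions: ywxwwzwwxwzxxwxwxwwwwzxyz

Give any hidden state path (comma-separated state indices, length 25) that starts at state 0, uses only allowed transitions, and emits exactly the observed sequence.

0,1,4,1,3,2,1,1,4,1,2,4,4,3,4,3,4,3,1,1,1,2,4,0,2

  [0] y  {0}  => 0  start
  [1] w  {1,3}  => 1  0->1 ok
  [2] x  {4}  => 4  1->4 ok
  [3] w  {1,3}  => 1  4->1 ok
  [4] w  {1,3}  => 3  1->3 ok
  [5] z  {2}  => 2  3->2 ok
  [6] w  {1,3}  => 1  2->1 ok
  [7] w  {1,3}  => 1  1->1 ok
  [8] x  {4}  => 4  1->4 ok
  [9] w  {1,3}  => 1  4->1 ok
  [10] z  {2}  => 2  1->2 ok
  [11] x  {4}  => 4  2->4 ok
  [12] x  {4}  => 4  4->4 ok
  [13] w  {1,3}  => 3  4->3 ok
  [14] x  {4}  => 4  3->4 ok
  [15] w  {1,3}  => 3  4->3 ok
  [16] x  {4}  => 4  3->4 ok
  [17] w  {1,3}  => 3  4->3 ok
  [18] w  {1,3}  => 1  3->1 ok
  [19] w  {1,3}  => 1  1->1 ok
  [20] w  {1,3}  => 1  1->1 ok
  [21] z  {2}  => 2  1->2 ok
  [22] x  {4}  => 4  2->4 ok
  [23] y  {0}  => 0  4->0 ok
  [24] z  {2}  => 2  0->2 ok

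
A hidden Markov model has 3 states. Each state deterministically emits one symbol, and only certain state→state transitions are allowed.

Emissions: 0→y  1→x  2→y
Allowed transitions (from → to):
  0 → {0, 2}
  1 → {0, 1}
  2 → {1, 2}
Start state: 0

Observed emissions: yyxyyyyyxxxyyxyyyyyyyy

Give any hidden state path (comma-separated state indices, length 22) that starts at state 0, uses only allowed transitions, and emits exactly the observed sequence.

0,2,1,0,0,0,0,2,1,1,1,0,2,1,0,0,2,2,2,2,2,2

  pos 0: y in {0,2}, choose 0; start
  pos 1: y in {0,2}, choose 2; 0->2 ok
  pos 2: x in {1}, choose 1; 2->1 ok
  pos 3: y in {0,2}, choose 0; 1->0 ok
  pos 4: y in {0,2}, choose 0; 0->0 ok
  pos 5: y in {0,2}, choose 0; 0->0 ok
  pos 6: y in {0,2}, choose 0; 0->0 ok
  pos 7: y in {0,2}, choose 2; 0->2 ok
  pos 8: x in {1}, choose 1; 2->1 ok
  pos 9: x in {1}, choose 1; 1->1 ok
  pos 10: x in {1}, choose 1; 1->1 ok
  pos 11: y in {0,2}, choose 0; 1->0 ok
  pos 12: y in {0,2}, choose 2; 0->2 ok
  pos 13: x in {1}, choose 1; 2->1 ok
  pos 14: y in {0,2}, choose 0; 1->0 ok
  pos 15: y in {0,2}, choose 0; 0->0 ok
  pos 16: y in {0,2}, choose 2; 0->2 ok
  pos 17: y in {0,2}, choose 2; 2->2 ok
  pos 18: y in {0,2}, choose 2; 2->2 ok
  pos 19: y in {0,2}, choose 2; 2->2 ok
  pos 20: y in {0,2}, choose 2; 2->2 ok
  pos 21: y in {0,2}, choose 2; 2->2 ok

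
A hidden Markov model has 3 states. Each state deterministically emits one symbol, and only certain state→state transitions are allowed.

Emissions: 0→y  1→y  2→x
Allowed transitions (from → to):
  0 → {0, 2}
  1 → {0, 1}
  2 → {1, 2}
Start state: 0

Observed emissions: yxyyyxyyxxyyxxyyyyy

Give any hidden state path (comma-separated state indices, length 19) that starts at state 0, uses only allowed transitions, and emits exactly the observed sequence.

0,2,1,0,0,2,1,0,2,2,1,0,2,2,1,1,1,0,0

  0: obs=y cand={0,1} pick 0 [start]
  1: obs=x cand={2} pick 2 [0->2 ok]
  2: obs=y cand={0,1} pick 1 [2->1 ok]
  3: obs=y cand={0,1} pick 0 [1->0 ok]
  4: obs=y cand={0,1} pick 0 [0->0 ok]
  5: obs=x cand={2} pick 2 [0->2 ok]
  6: obs=y cand={0,1} pick 1 [2->1 ok]
  7: obs=y cand={0,1} pick 0 [1->0 ok]
  8: obs=x cand={2} pick 2 [0->2 ok]
  9: obs=x cand={2} pick 2 [2->2 ok]
  10: obs=y cand={0,1} pick 1 [2->1 ok]
  11: obs=y cand={0,1} pick 0 [1->0 ok]
  12: obs=x cand={2} pick 2 [0->2 ok]
  13: obs=x cand={2} pick 2 [2->2 ok]
  14: obs=y cand={0,1} pick 1 [2->1 ok]
  15: obs=y cand={0,1} pick 1 [1->1 ok]
  16: obs=y cand={0,1} pick 1 [1->1 ok]
  17: obs=y cand={0,1} pick 0 [1->0 ok]
  18: obs=y cand={0,1} pick 0 [0->0 ok]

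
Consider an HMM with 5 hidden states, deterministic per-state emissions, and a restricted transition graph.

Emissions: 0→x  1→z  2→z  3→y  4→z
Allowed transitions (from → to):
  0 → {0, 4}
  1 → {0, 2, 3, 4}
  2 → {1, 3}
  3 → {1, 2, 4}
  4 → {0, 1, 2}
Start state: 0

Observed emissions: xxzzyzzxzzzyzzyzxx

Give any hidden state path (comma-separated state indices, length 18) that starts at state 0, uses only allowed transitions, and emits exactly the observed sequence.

0,0,4,2,3,1,4,0,4,2,1,3,1,2,3,4,0,0

  t0 'x' -> {0}, take 0 (start)
  t1 'x' -> {0}, take 0 (0->0 ok)
  t2 'z' -> {1,2,4}, take 4 (0->4 ok)
  t3 'z' -> {1,2,4}, take 2 (4->2 ok)
  t4 'y' -> {3}, take 3 (2->3 ok)
  t5 'z' -> {1,2,4}, take 1 (3->1 ok)
  t6 'z' -> {1,2,4}, take 4 (1->4 ok)
  t7 'x' -> {0}, take 0 (4->0 ok)
  t8 'z' -> {1,2,4}, take 4 (0->4 ok)
  t9 'z' -> {1,2,4}, take 2 (4->2 ok)
  t10 'z' -> {1,2,4}, take 1 (2->1 ok)
  t11 'y' -> {3}, take 3 (1->3 ok)
  t12 'z' -> {1,2,4}, take 1 (3->1 ok)
  t13 'z' -> {1,2,4}, take 2 (1->2 ok)
  t14 'y' -> {3}, take 3 (2->3 ok)
  t15 'z' -> {1,2,4}, take 4 (3->4 ok)
  t16 'x' -> {0}, take 0 (4->0 ok)
  t17 'x' -> {0}, take 0 (0->0 ok)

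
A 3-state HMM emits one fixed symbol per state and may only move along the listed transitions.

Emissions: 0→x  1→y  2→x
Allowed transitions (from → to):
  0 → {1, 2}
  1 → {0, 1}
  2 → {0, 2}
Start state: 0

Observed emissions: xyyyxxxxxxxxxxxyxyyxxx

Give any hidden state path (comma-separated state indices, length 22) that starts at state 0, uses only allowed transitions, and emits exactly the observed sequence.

0,1,1,1,0,2,2,0,2,0,2,0,2,2,0,1,0,1,1,0,2,2

  t0 'x' -> {0,2}, take 0 (start)
  t1 'y' -> {1}, take 1 (0->1 ok)
  t2 'y' -> {1}, take 1 (1->1 ok)
  t3 'y' -> {1}, take 1 (1->1 ok)
  t4 'x' -> {0,2}, take 0 (1->0 ok)
  t5 'x' -> {0,2}, take 2 (0->2 ok)
  t6 'x' -> {0,2}, take 2 (2->2 ok)
  t7 'x' -> {0,2}, take 0 (2->0 ok)
  t8 'x' -> {0,2}, take 2 (0->2 ok)
  t9 'x' -> {0,2}, take 0 (2->0 ok)
  t10 'x' -> {0,2}, take 2 (0->2 ok)
  t11 'x' -> {0,2}, take 0 (2->0 ok)
  t12 'x' -> {0,2}, take 2 (0->2 ok)
  t13 'x' -> {0,2}, take 2 (2->2 ok)
  t14 'x' -> {0,2}, take 0 (2->0 ok)
  t15 'y' -> {1}, take 1 (0->1 ok)
  t16 'x' -> {0,2}, take 0 (1->0 ok)
  t17 'y' -> {1}, take 1 (0->1 ok)
  t18 'y' -> {1}, take 1 (1->1 ok)
  t19 'x' -> {0,2}, take 0 (1->0 ok)
  t20 'x' -> {0,2}, take 2 (0->2 ok)
  t21 'x' -> {0,2}, take 2 (2->2 ok)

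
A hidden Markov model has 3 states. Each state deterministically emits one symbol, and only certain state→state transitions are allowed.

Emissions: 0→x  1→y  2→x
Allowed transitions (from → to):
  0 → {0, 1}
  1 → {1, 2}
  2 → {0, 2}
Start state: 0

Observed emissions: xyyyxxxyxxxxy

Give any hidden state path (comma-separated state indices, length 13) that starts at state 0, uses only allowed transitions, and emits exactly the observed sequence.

0,1,1,1,2,2,0,1,2,2,2,0,1

  [0] x  {0,2}  => 0  start
  [1] y  {1}  => 1  0->1 ok
  [2] y  {1}  => 1  1->1 ok
  [3] y  {1}  => 1  1->1 ok
  [4] x  {0,2}  => 2  1->2 ok
  [5] x  {0,2}  => 2  2->2 ok
  [6] x  {0,2}  => 0  2->0 ok
  [7] y  {1}  => 1  0->1 ok
  [8] x  {0,2}  => 2  1->2 ok
  [9] x  {0,2}  => 2  2->2 ok
  [10] x  {0,2}  => 2  2->2 ok
  [11] x  {0,2}  => 0  2->0 ok
  [12] y  {1}  => 1  0->1 ok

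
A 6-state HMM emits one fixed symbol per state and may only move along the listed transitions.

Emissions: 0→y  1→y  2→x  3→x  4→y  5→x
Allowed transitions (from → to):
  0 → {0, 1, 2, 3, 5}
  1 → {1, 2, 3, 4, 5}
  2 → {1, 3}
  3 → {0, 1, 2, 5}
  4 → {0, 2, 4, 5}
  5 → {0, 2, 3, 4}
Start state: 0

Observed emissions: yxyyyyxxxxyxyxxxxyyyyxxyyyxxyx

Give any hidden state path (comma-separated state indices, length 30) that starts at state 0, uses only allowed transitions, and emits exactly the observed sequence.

  [0] y  {0,1,4}  => 0  start
  [1] x  {2,3,5}  => 2  0->2 ok
  [2] y  {0,1,4}  => 1  2->1 ok
  [3] y  {0,1,4}  => 4  1->4 ok
  [4] y  {0,1,4}  => 4  4->4 ok
  [5] y  {0,1,4}  => 0  4->0 ok
  [6] x  {2,3,5}  => 3  0->3 ok
  [7] x  {2,3,5}  => 2  3->2 ok
  [8] x  {2,3,5}  => 3  2->3 ok
  [9] x  {2,3,5}  => 2  3->2 ok
  [10] y  {0,1,4}  => 1  2->1 ok
  [11] x  {2,3,5}  => 2  1->2 ok
  [12] y  {0,1,4}  => 1  2->1 ok
  [13] x  {2,3,5}  => 3  1->3 ok
  [14] x  {2,3,5}  => 5  3->5 ok
  [15] x  {2,3,5}  => 2  5->2 ok
  [16] x  {2,3,5}  => 3  2->3 ok
  [17] y  {0,1,4}  => 0  3->0 ok
  [18] y  {0,1,4}  => 0  0->0 ok
  [19] y  {0,1,4}  => 0  0->0 ok
  [20] y  {0,1,4}  => 0  0->0 ok
  [21] x  {2,3,5}  => 3  0->3 ok
  [22] x  {2,3,5}  => 5  3->5 ok
  [23] y  {0,1,4}  => 4  5->4 ok
  [24] y  {0,1,4}  => 4  4->4 ok
  [25] y  {0,1,4}  => 4  4->4 ok
  [26] x  {2,3,5}  => 5  4->5 ok
  [27] x  {2,3,5}  => 2  5->2 ok
  [28] y  {0,1,4}  => 1  2->1 ok
  [29] x  {2,3,5}  => 5  1->5 ok

0,2,1,4,4,0,3,2,3,2,1,2,1,3,5,2,3,0,0,0,0,3,5,4,4,4,5,2,1,5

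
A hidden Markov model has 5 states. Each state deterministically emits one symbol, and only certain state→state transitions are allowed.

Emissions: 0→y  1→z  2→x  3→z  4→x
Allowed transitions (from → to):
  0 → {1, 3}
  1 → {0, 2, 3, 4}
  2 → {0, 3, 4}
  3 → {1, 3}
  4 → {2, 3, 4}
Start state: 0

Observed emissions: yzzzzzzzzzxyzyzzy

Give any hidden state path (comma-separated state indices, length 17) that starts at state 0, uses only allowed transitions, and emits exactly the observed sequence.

  [0] y  {0}  => 0  start
  [1] z  {1,3}  => 1  0->1 ok
  [2] z  {1,3}  => 3  1->3 ok
  [3] z  {1,3}  => 3  3->3 ok
  [4] z  {1,3}  => 3  3->3 ok
  [5] z  {1,3}  => 3  3->3 ok
  [6] z  {1,3}  => 3  3->3 ok
  [7] z  {1,3}  => 1  3->1 ok
  [8] z  {1,3}  => 3  1->3 ok
  [9] z  {1,3}  => 1  3->1 ok
  [10] x  {2,4}  => 2  1->2 ok
  [11] y  {0}  => 0  2->0 ok
  [12] z  {1,3}  => 1  0->1 ok
  [13] y  {0}  => 0  1->0 ok
  [14] z  {1,3}  => 3  0->3 ok
  [15] z  {1,3}  => 1  3->1 ok
  [16] y  {0}  => 0  1->0 ok

0,1,3,3,3,3,3,1,3,1,2,0,1,0,3,1,0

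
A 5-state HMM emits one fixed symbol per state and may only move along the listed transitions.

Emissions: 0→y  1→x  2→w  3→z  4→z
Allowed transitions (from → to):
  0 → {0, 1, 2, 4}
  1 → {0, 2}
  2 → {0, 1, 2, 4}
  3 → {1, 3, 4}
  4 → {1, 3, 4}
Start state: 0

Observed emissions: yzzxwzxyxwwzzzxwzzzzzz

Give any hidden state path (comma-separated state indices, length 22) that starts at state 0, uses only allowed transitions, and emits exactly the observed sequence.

0,4,3,1,2,4,1,0,1,2,2,4,4,3,1,2,4,3,3,4,3,4

  t0 'y' -> {0}, take 0 (start)
  t1 'z' -> {3,4}, take 4 (0->4 ok)
  t2 'z' -> {3,4}, take 3 (4->3 ok)
  t3 'x' -> {1}, take 1 (3->1 ok)
  t4 'w' -> {2}, take 2 (1->2 ok)
  t5 'z' -> {3,4}, take 4 (2->4 ok)
  t6 'x' -> {1}, take 1 (4->1 ok)
  t7 'y' -> {0}, take 0 (1->0 ok)
  t8 'x' -> {1}, take 1 (0->1 ok)
  t9 'w' -> {2}, take 2 (1->2 ok)
  t10 'w' -> {2}, take 2 (2->2 ok)
  t11 'z' -> {3,4}, take 4 (2->4 ok)
  t12 'z' -> {3,4}, take 4 (4->4 ok)
  t13 'z' -> {3,4}, take 3 (4->3 ok)
  t14 'x' -> {1}, take 1 (3->1 ok)
  t15 'w' -> {2}, take 2 (1->2 ok)
  t16 'z' -> {3,4}, take 4 (2->4 ok)
  t17 'z' -> {3,4}, take 3 (4->3 ok)
  t18 'z' -> {3,4}, take 3 (3->3 ok)
  t19 'z' -> {3,4}, take 4 (3->4 ok)
  t20 'z' -> {3,4}, take 3 (4->3 ok)
  t21 'z' -> {3,4}, take 4 (3->4 ok)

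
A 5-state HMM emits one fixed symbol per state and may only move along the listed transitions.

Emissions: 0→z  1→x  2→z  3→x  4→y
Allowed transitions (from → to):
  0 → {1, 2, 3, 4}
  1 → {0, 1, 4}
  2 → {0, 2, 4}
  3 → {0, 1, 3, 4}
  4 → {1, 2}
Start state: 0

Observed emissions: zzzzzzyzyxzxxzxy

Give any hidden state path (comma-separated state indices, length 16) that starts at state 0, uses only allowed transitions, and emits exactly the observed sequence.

  [0] z  {0,2}  => 0  start
  [1] z  {0,2}  => 2  0->2 ok
  [2] z  {0,2}  => 2  2->2 ok
  [3] z  {0,2}  => 2  2->2 ok
  [4] z  {0,2}  => 0  2->0 ok
  [5] z  {0,2}  => 2  0->2 ok
  [6] y  {4}  => 4  2->4 ok
  [7] z  {0,2}  => 2  4->2 ok
  [8] y  {4}  => 4  2->4 ok
  [9] x  {1,3}  => 1  4->1 ok
  [10] z  {0,2}  => 0  1->0 ok
  [11] x  {1,3}  => 1  0->1 ok
  [12] x  {1,3}  => 1  1->1 ok
  [13] z  {0,2}  => 0  1->0 ok
  [14] x  {1,3}  => 1  0->1 ok
  [15] y  {4}  => 4  1->4 ok

0,2,2,2,0,2,4,2,4,1,0,1,1,0,1,4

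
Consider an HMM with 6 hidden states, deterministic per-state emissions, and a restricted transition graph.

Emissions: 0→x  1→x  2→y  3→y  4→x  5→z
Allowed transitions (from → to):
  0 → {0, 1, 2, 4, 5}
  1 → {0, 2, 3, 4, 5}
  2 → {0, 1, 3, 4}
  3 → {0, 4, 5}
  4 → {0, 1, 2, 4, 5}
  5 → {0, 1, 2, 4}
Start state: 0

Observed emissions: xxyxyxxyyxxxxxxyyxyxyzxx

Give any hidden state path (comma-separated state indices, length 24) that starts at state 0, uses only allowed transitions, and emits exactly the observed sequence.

0,1,2,1,3,0,1,2,3,0,0,4,1,0,0,2,3,0,2,1,3,5,1,4

  [0] x  {0,1,4}  => 0  start
  [1] x  {0,1,4}  => 1  0->1 ok
  [2] y  {2,3}  => 2  1->2 ok
  [3] x  {0,1,4}  => 1  2->1 ok
  [4] y  {2,3}  => 3  1->3 ok
  [5] x  {0,1,4}  => 0  3->0 ok
  [6] x  {0,1,4}  => 1  0->1 ok
  [7] y  {2,3}  => 2  1->2 ok
  [8] y  {2,3}  => 3  2->3 ok
  [9] x  {0,1,4}  => 0  3->0 ok
  [10] x  {0,1,4}  => 0  0->0 ok
  [11] x  {0,1,4}  => 4  0->4 ok
  [12] x  {0,1,4}  => 1  4->1 ok
  [13] x  {0,1,4}  => 0  1->0 ok
  [14] x  {0,1,4}  => 0  0->0 ok
  [15] y  {2,3}  => 2  0->2 ok
  [16] y  {2,3}  => 3  2->3 ok
  [17] x  {0,1,4}  => 0  3->0 ok
  [18] y  {2,3}  => 2  0->2 ok
  [19] x  {0,1,4}  => 1  2->1 ok
  [20] y  {2,3}  => 3  1->3 ok
  [21] z  {5}  => 5  3->5 ok
  [22] x  {0,1,4}  => 1  5->1 ok
  [23] x  {0,1,4}  => 4  1->4 ok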